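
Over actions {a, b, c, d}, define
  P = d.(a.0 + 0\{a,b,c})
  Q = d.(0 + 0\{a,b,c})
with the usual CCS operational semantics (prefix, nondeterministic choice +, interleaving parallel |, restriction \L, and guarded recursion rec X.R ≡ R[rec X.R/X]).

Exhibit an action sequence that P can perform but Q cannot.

LTS(P): 3 reachable states
  p0 = d.(a.0 + 0\{a,b,c}) :: -d-> p1
  p1 = a.0 + 0\{a,b,c} :: -a-> p2
  p2 = 0 :: deadlocked
LTS(Q): 2 reachable states
  q0 = d.(0 + 0\{a,b,c}) :: -d-> q1
  q1 = 0 + 0\{a,b,c} :: deadlocked
Trace ⟨da⟩ through P, begin at {p0}:
  [1] d ⇒ {p1}
  [2] a ⇒ {p2}
  ✓ P
Trace ⟨da⟩ through Q, begin at {q0}:
  [1] d ⇒ {q1}
  [2] a ⇒ ∅ (Q stuck)

da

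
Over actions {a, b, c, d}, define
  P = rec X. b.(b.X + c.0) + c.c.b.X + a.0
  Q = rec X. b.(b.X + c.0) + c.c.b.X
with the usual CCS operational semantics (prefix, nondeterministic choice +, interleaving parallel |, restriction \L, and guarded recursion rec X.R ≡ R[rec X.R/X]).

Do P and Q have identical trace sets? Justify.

traces(P) ≠ traces(Q) — witness ⟨a⟩

Reachable graph of P (5 states):
  s0 = rec X. b.(b.X + c.0) + c.c.b.X + a.0 has moves --a--▸ s1, --b--▸ s2, --c--▸ s3
  s1 = 0 has moves ·
  s2 = b.(rec X. b.(b.X + c.0) + c.c.b.X + a.0) + c.0 has moves --b--▸ s0, --c--▸ s1
  s3 = c.b.(rec X. b.(b.X + c.0) + c.c.b.X + a.0) has moves --c--▸ s4
  s4 = b.(rec X. b.(b.X + c.0) + c.c.b.X + a.0) has moves --b--▸ s0
Reachable graph of Q (5 states):
  t0 = rec X. b.(b.X + c.0) + c.c.b.X has moves --b--▸ t1, --c--▸ t2
  t1 = b.(rec X. b.(b.X + c.0) + c.c.b.X) + c.0 has moves --b--▸ t0, --c--▸ t3
  t2 = c.b.(rec X. b.(b.X + c.0) + c.c.b.X) has moves --c--▸ t4
  t3 = 0 has moves ·
  t4 = b.(rec X. b.(b.X + c.0) + c.c.b.X) has moves --b--▸ t0
Executing a from P (initial set {s0}):
  after a @ step 1: {s1}
  ✓ P
Executing a from Q (initial set {t0}):
  after a @ step 1: ∅ (Q stuck)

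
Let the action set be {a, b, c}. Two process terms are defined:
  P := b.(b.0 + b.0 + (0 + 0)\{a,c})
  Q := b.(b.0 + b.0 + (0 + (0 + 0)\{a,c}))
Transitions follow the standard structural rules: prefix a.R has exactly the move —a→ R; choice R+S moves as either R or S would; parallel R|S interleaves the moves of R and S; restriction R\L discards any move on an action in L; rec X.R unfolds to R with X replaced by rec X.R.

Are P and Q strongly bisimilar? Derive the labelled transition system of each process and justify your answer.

P ~ Q

P's transition system — 3 states:
  u0 = b.(b.0 + b.0 + (0 + 0)\{a,c}) ⊢ --b--▸ u1
  u1 = b.0 + b.0 + (0 + 0)\{a,c} ⊢ --b--▸ u2
  u2 = 0 ⊢ stopped
Q's transition system — 3 states:
  v0 = b.(b.0 + b.0 + (0 + (0 + 0)\{a,c})) ⊢ --b--▸ v1
  v1 = b.0 + b.0 + (0 + (0 + 0)\{a,c}) ⊢ --b--▸ v2
  v2 = 0 ⊢ stopped
Bisimilarity quotient blocks:
  B0 = {u0, v0}
  B1 = {u1, v1}
  B2 = {u2, v2}
u0 ∈ B0, v0 ∈ B0 → same block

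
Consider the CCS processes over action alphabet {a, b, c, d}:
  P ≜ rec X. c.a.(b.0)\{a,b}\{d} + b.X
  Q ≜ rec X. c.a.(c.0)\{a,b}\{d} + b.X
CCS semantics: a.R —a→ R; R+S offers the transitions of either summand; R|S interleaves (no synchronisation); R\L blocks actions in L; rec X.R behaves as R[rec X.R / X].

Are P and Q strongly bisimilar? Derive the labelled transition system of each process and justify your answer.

not bisimilar

LTS(P): 3 reachable states
  m0 = rec X. c.a.(b.0)\{a,b}\{d} + b.X ⊢ —b→ m0, —c→ m1
  m1 = a.(b.0)\{a,b}\{d} ⊢ —a→ m2
  m2 = (b.0)\{a,b}\{d} ⊢ deadlocked
LTS(Q): 4 reachable states
  n0 = rec X. c.a.(c.0)\{a,b}\{d} + b.X ⊢ —b→ n0, —c→ n1
  n1 = a.(c.0)\{a,b}\{d} ⊢ —a→ n2
  n2 = (c.0)\{a,b}\{d} ⊢ —c→ n3
  n3 = 0\{a,b}\{d} ⊢ deadlocked
Bisimilarity quotient blocks:
  B0 = {m0}
  B1 = {m1}
  B2 = {m2, n3}
  B3 = {n0}
  B4 = {n1}
  B5 = {n2}
m0 ∈ B0, n0 ∈ B3 → different blocks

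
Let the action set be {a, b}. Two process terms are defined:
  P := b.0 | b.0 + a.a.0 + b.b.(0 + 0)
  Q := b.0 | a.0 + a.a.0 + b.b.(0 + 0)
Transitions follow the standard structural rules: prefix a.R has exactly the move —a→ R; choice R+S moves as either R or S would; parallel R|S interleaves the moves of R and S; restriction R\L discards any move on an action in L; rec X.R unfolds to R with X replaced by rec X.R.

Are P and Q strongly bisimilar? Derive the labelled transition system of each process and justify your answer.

not bisimilar

Reachable graph of P (8 states):
  p0 = b.0 | b.0 + a.a.0 + b.b.(0 + 0) :: --a--▸ p1, --b--▸ p2, --b--▸ p3, --b--▸ p4
  p1 = a.0 :: --a--▸ p5
  p2 = 0 | b.0 :: --b--▸ p6
  p3 = b.(0 + 0) :: --b--▸ p7
  p4 = b.0 | 0 :: --b--▸ p6
  p5 = 0 :: (no moves)
  p6 = 0 | 0 :: (no moves)
  p7 = 0 + 0 :: (no moves)
Reachable graph of Q (8 states):
  q0 = b.0 | a.0 + a.a.0 + b.b.(0 + 0) :: --a--▸ q1, --a--▸ q2, --b--▸ q3, --b--▸ q4
  q1 = a.0 :: --a--▸ q5
  q2 = b.0 | 0 :: --b--▸ q6
  q3 = 0 | a.0 :: --a--▸ q6
  q4 = b.(0 + 0) :: --b--▸ q7
  q5 = 0 :: (no moves)
  q6 = 0 | 0 :: (no moves)
  q7 = 0 + 0 :: (no moves)
Bisimilarity quotient blocks:
  B0 = {p0}
  B1 = {p2, p3, p4, q2, q4}
  B2 = {p5, p6, p7, q5, q6, q7}
  B3 = {p1, q1, q3}
  B4 = {q0}
p0 ∈ B0, q0 ∈ B4 → different blocks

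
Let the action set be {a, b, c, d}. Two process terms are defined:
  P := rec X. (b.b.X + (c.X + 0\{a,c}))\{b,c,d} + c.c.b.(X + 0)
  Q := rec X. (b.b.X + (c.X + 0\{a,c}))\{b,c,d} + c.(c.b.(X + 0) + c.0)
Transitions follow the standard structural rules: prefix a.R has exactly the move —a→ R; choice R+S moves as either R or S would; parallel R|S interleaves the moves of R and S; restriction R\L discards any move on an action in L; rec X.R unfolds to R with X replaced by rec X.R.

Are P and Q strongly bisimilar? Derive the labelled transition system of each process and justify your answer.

Reachable graph of P (4 states):
  m0 = rec X. (b.b.X + (c.X + 0\{a,c}))\{b,c,d} + c.c.b.(X + 0) has moves --c--▸ m1
  m1 = c.b.((rec X. (b.b.X + (c.X + 0\{a,c}))\{b,c,d} + c.c.b.(X + 0)) + 0) has moves --c--▸ m2
  m2 = b.((rec X. (b.b.X + (c.X + 0\{a,c}))\{b,c,d} + c.c.b.(X + 0)) + 0) has moves --b--▸ m3
  m3 = (rec X. (b.b.X + (c.X + 0\{a,c}))\{b,c,d} + c.c.b.(X + 0)) + 0 has moves --c--▸ m1
Reachable graph of Q (5 states):
  n0 = rec X. (b.b.X + (c.X + 0\{a,c}))\{b,c,d} + c.(c.b.(X + 0) + c.0) has moves --c--▸ n1
  n1 = c.b.((rec X. (b.b.X + (c.X + 0\{a,c}))\{b,c,d} + c.(c.b.(X + 0) + c.0)) + 0) + c.0 has moves --c--▸ n2, --c--▸ n3
  n2 = 0 has moves ∅
  n3 = b.((rec X. (b.b.X + (c.X + 0\{a,c}))\{b,c,d} + c.(c.b.(X + 0) + c.0)) + 0) has moves --b--▸ n4
  n4 = (rec X. (b.b.X + (c.X + 0\{a,c}))\{b,c,d} + c.(c.b.(X + 0) + c.0)) + 0 has moves --c--▸ n1
Bisimilarity quotient blocks:
  B0 = {m0, m3}
  B1 = {m1}
  B2 = {m2}
  B3 = {n0, n4}
  B4 = {n1}
  B5 = {n3}
  B6 = {n2}
m0 ∈ B0, n0 ∈ B3 → different blocks

NO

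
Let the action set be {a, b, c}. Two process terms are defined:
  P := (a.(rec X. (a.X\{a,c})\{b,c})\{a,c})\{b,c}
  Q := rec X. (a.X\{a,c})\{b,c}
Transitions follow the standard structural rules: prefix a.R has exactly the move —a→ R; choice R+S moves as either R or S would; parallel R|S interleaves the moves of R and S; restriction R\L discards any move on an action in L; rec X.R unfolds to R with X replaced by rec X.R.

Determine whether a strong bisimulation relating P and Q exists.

bisimilar

P's transition system — 2 states:
  p0 = (a.(rec X. (a.X\{a,c})\{b,c})\{a,c})\{b,c} | ··a··> p1
  p1 = (rec X. (a.X\{a,c})\{b,c})\{a,c}\{b,c} | ∅
Q's transition system — 2 states:
  q0 = rec X. (a.X\{a,c})\{b,c} | ··a··> q1
  q1 = (rec X. (a.X\{a,c})\{b,c})\{a,c}\{b,c} | ∅
Partition-refinement fixed point:
  B0 = {p0, q0}
  B1 = {p1, q1}
p0 ∈ B0, q0 ∈ B0 → same block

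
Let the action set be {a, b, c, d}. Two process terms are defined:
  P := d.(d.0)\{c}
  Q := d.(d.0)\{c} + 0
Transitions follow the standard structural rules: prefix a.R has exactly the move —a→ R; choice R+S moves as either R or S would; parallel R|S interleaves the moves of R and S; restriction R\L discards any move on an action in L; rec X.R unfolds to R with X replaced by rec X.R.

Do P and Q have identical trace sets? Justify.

Reachable graph of P (3 states):
  m0 = d.(d.0)\{c} → =d=> m1
  m1 = (d.0)\{c} → =d=> m2
  m2 = 0\{c} → deadlocked
Reachable graph of Q (3 states):
  n0 = d.(d.0)\{c} + 0 → =d=> n1
  n1 = (d.0)\{c} → =d=> n2
  n2 = 0\{c} → deadlocked
Bisimilarity quotient blocks:
  B0 = {m0, n0}
  B1 = {m1, n1}
  B2 = {m2, n2}
m0 ∈ B0, n0 ∈ B0 → same block
Bisimilar ⇒ trace-equivalent.

trace-equivalent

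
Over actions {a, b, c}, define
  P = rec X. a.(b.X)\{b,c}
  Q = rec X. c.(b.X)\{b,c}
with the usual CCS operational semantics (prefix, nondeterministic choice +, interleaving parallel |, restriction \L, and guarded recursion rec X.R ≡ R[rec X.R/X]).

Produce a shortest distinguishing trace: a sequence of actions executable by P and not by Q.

LTS(P): 2 reachable states
  p0 = rec X. a.(b.X)\{b,c} | ··a··> p1
  p1 = (b.(rec X. a.(b.X)\{b,c}))\{b,c} | ∅
LTS(Q): 2 reachable states
  q0 = rec X. c.(b.X)\{b,c} | ··c··> q1
  q1 = (b.(rec X. c.(b.X)\{b,c}))\{b,c} | ∅
Run σ = ⟨a⟩ on P: start {p0}
  [1] a ⇒ {p1}
  — P admits the full trace.
Run σ = ⟨a⟩ on Q: start {q0}
  [1] a ⇒ ∅  — Q cannot continue

a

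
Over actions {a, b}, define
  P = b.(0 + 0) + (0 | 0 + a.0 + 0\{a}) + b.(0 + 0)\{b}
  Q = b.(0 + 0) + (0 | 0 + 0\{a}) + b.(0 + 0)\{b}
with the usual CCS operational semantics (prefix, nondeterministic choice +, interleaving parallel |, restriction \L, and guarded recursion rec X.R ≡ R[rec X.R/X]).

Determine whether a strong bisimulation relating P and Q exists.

NO

LTS(P): 4 reachable states
  m0 = b.(0 + 0) + (0 | 0 + a.0 + 0\{a}) + b.(0 + 0)\{b} ⊢ ··a··> m1, ··b··> m2, ··b··> m3
  m1 = 0 ⊢ deadlocked
  m2 = (0 + 0)\{b} ⊢ deadlocked
  m3 = 0 + 0 ⊢ deadlocked
LTS(Q): 3 reachable states
  n0 = b.(0 + 0) + (0 | 0 + 0\{a}) + b.(0 + 0)\{b} ⊢ ··b··> n1, ··b··> n2
  n1 = (0 + 0)\{b} ⊢ deadlocked
  n2 = 0 + 0 ⊢ deadlocked
Bisimilarity quotient blocks:
  B0 = {m0}
  B1 = {m1, m2, m3, n1, n2}
  B2 = {n0}
m0 ∈ B0, n0 ∈ B2 → different blocks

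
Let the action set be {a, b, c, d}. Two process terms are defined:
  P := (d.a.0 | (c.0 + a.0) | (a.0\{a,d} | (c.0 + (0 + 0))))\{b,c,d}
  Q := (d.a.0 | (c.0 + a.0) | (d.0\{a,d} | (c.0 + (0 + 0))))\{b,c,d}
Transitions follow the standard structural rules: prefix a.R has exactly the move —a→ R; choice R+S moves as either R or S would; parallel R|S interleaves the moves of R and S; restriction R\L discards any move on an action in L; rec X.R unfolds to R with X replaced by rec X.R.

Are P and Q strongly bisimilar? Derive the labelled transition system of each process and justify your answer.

NO

LTS(P): 4 reachable states
  u0 = (d.a.0 | (c.0 + a.0) | (a.0\{a,d} | (c.0 + (0 + 0))))\{b,c,d} → ··a··> u1, ··a··> u2
  u1 = (d.a.0 | (c.0 + a.0) | (0\{a,d} | (c.0 + (0 + 0))))\{b,c,d} → ··a··> u3
  u2 = (d.a.0 | 0 | (a.0\{a,d} | (c.0 + (0 + 0))))\{b,c,d} → ··a··> u3
  u3 = (d.a.0 | 0 | (0\{a,d} | (c.0 + (0 + 0))))\{b,c,d} → stopped
LTS(Q): 2 reachable states
  v0 = (d.a.0 | (c.0 + a.0) | (d.0\{a,d} | (c.0 + (0 + 0))))\{b,c,d} → ··a··> v1
  v1 = (d.a.0 | 0 | (d.0\{a,d} | (c.0 + (0 + 0))))\{b,c,d} → stopped
Coarsest stable partition (strong bisimilarity classes):
  B0 = {u0}
  B1 = {u1, u2, v0}
  B2 = {u3, v1}
u0 ∈ B0, v0 ∈ B1 → different blocks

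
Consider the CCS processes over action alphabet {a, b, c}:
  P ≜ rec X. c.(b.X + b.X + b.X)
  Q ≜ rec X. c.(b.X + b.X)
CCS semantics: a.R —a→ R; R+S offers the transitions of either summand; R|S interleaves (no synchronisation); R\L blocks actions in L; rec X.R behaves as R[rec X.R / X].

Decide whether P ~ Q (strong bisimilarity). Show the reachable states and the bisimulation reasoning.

LTS(P): 2 reachable states
  m0 = rec X. c.(b.X + b.X + b.X) → --c--▸ m1
  m1 = b.(rec X. c.(b.X + b.X + b.X)) + b.(rec X. c.(b.X + b.X + b.X)) + b.(rec X. c.(b.X + b.X + b.X)) → --b--▸ m0
LTS(Q): 2 reachable states
  n0 = rec X. c.(b.X + b.X) → --c--▸ n1
  n1 = b.(rec X. c.(b.X + b.X)) + b.(rec X. c.(b.X + b.X)) → --b--▸ n0
Coarsest stable partition (strong bisimilarity classes):
  B0 = {m0, n0}
  B1 = {m1, n1}
m0 ∈ B0, n0 ∈ B0 → same block

bisimilar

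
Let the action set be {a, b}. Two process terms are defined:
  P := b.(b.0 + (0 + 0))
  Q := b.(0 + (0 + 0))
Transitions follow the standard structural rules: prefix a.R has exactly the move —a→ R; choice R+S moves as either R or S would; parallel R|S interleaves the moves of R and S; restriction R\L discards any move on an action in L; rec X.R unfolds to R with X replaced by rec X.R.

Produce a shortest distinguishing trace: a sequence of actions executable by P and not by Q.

LTS(P): 3 reachable states
  u0 = b.(b.0 + (0 + 0)) :: =b=> u1
  u1 = b.0 + (0 + 0) :: =b=> u2
  u2 = 0 :: ∅
LTS(Q): 2 reachable states
  v0 = b.(0 + (0 + 0)) :: =b=> v1
  v1 = 0 + (0 + 0) :: ∅
Executing bb from P (initial set {u0}):
  [1] b ⇒ {u1}
  [2] b ⇒ {u2}
  ✓ P
Executing bb from Q (initial set {v0}):
  [1] b ⇒ {v1}
  [2] b ⇒ no successor for Q

bb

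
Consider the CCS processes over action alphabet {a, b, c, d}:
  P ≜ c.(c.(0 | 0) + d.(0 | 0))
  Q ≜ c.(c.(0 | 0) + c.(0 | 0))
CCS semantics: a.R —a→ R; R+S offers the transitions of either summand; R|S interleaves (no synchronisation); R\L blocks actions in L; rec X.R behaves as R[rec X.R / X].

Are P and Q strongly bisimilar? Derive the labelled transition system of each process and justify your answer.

not bisimilar

P's transition system — 3 states:
  p0 = c.(c.(0 | 0) + d.(0 | 0)) | -c-> p1
  p1 = c.(0 | 0) + d.(0 | 0) | -c-> p2, -d-> p2
  p2 = 0 | 0 | ·
Q's transition system — 3 states:
  q0 = c.(c.(0 | 0) + c.(0 | 0)) | -c-> q1
  q1 = c.(0 | 0) + c.(0 | 0) | -c-> q2
  q2 = 0 | 0 | ·
Partition-refinement fixed point:
  B0 = {p0}
  B1 = {p1}
  B2 = {p2, q2}
  B3 = {q0}
  B4 = {q1}
p0 ∈ B0, q0 ∈ B3 → different blocks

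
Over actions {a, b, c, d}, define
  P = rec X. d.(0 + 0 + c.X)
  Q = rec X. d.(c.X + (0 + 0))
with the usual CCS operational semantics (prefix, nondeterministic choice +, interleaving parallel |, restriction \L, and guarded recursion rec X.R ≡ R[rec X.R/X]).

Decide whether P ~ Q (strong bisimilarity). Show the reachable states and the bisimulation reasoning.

LTS(P): 2 reachable states
  m0 = rec X. d.(0 + 0 + c.X) :: ··d··> m1
  m1 = 0 + 0 + c.(rec X. d.(0 + 0 + c.X)) :: ··c··> m0
LTS(Q): 2 reachable states
  n0 = rec X. d.(c.X + (0 + 0)) :: ··d··> n1
  n1 = c.(rec X. d.(c.X + (0 + 0))) + (0 + 0) :: ··c··> n0
Bisimilarity quotient blocks:
  B0 = {m0, n0}
  B1 = {m1, n1}
m0 ∈ B0, n0 ∈ B0 → same block

P ~ Q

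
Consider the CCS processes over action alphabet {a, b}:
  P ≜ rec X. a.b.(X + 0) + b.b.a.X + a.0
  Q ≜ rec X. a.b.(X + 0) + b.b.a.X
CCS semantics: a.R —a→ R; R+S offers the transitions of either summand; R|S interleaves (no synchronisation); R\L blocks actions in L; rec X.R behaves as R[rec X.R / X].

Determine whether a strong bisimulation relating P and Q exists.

LTS(P): 6 reachable states
  s0 = rec X. a.b.(X + 0) + b.b.a.X + a.0 ⊢ =a=> s1, =a=> s2, =b=> s3
  s1 = 0 ⊢ deadlocked
  s2 = b.((rec X. a.b.(X + 0) + b.b.a.X + a.0) + 0) ⊢ =b=> s4
  s3 = b.a.(rec X. a.b.(X + 0) + b.b.a.X + a.0) ⊢ =b=> s5
  s4 = (rec X. a.b.(X + 0) + b.b.a.X + a.0) + 0 ⊢ =a=> s1, =a=> s2, =b=> s3
  s5 = a.(rec X. a.b.(X + 0) + b.b.a.X + a.0) ⊢ =a=> s0
LTS(Q): 5 reachable states
  t0 = rec X. a.b.(X + 0) + b.b.a.X ⊢ =a=> t1, =b=> t2
  t1 = b.((rec X. a.b.(X + 0) + b.b.a.X) + 0) ⊢ =b=> t3
  t2 = b.a.(rec X. a.b.(X + 0) + b.b.a.X) ⊢ =b=> t4
  t3 = (rec X. a.b.(X + 0) + b.b.a.X) + 0 ⊢ =a=> t1, =b=> t2
  t4 = a.(rec X. a.b.(X + 0) + b.b.a.X) ⊢ =a=> t0
Bisimilarity quotient blocks:
  B0 = {s0, s4}
  B1 = {s1}
  B2 = {s3}
  B3 = {s5}
  B4 = {s2}
  B5 = {t0, t3}
  B6 = {t2}
  B7 = {t4}
  B8 = {t1}
s0 ∈ B0, t0 ∈ B5 → different blocks

P ≁ Q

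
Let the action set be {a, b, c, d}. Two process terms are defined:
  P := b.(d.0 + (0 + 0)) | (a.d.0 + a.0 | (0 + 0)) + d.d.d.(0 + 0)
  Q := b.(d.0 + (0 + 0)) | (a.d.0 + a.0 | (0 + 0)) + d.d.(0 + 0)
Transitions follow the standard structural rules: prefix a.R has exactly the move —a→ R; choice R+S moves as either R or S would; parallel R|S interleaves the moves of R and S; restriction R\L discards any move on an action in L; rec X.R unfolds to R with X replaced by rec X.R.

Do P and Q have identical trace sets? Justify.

P's transition system — 15 states:
  p0 = b.(d.0 + (0 + 0)) | (a.d.0 + a.0 | (0 + 0)) + d.d.d.(0 + 0) :: —a→ p1, —a→ p2, —b→ p3, —d→ p4
  p1 = b.(d.0 + (0 + 0)) | (0 | (0 + 0)) :: —b→ p5
  p2 = b.(d.0 + (0 + 0)) | d.0 :: —b→ p6, —d→ p7
  p3 = (d.0 + (0 + 0)) | (a.d.0 + a.0 | (0 + 0)) :: —a→ p5, —a→ p6, —d→ p8
  p4 = d.d.(0 + 0) :: —d→ p9
  p5 = (d.0 + (0 + 0)) | (0 | (0 + 0)) :: —d→ p10
  p6 = (d.0 + (0 + 0)) | d.0 :: —d→ p11, —d→ p12
  p7 = b.(d.0 + (0 + 0)) | 0 :: —b→ p11
  p8 = 0 | (a.d.0 + a.0 | (0 + 0)) :: —a→ p10, —a→ p12
  p9 = d.(0 + 0) :: —d→ p13
  p10 = 0 | (0 | (0 + 0)) :: (no moves)
  p11 = (d.0 + (0 + 0)) | 0 :: —d→ p14
  p12 = 0 | d.0 :: —d→ p14
  p13 = 0 + 0 :: (no moves)
  p14 = 0 | 0 :: (no moves)
Q's transition system — 14 states:
  q0 = b.(d.0 + (0 + 0)) | (a.d.0 + a.0 | (0 + 0)) + d.d.(0 + 0) :: —a→ q1, —a→ q2, —b→ q3, —d→ q4
  q1 = b.(d.0 + (0 + 0)) | (0 | (0 + 0)) :: —b→ q5
  q2 = b.(d.0 + (0 + 0)) | d.0 :: —b→ q6, —d→ q7
  q3 = (d.0 + (0 + 0)) | (a.d.0 + a.0 | (0 + 0)) :: —a→ q5, —a→ q6, —d→ q8
  q4 = d.(0 + 0) :: —d→ q9
  q5 = (d.0 + (0 + 0)) | (0 | (0 + 0)) :: —d→ q10
  q6 = (d.0 + (0 + 0)) | d.0 :: —d→ q11, —d→ q12
  q7 = b.(d.0 + (0 + 0)) | 0 :: —b→ q11
  q8 = 0 | (a.d.0 + a.0 | (0 + 0)) :: —a→ q10, —a→ q12
  q9 = 0 + 0 :: (no moves)
  q10 = 0 | (0 | (0 + 0)) :: (no moves)
  q11 = (d.0 + (0 + 0)) | 0 :: —d→ q13
  q12 = 0 | d.0 :: —d→ q13
  q13 = 0 | 0 :: (no moves)
Run σ = ⟨ddd⟩ on P: start {p0}
  step 1 (d): {p4}
  step 2 (d): {p9}
  step 3 (d): {p13}
  — P admits the full trace.
Run σ = ⟨ddd⟩ on Q: start {q0}
  step 1 (d): {q4}
  step 2 (d): {q9}
  step 3 (d): ∅ (Q stuck)

trace-distinct — witness ⟨ddd⟩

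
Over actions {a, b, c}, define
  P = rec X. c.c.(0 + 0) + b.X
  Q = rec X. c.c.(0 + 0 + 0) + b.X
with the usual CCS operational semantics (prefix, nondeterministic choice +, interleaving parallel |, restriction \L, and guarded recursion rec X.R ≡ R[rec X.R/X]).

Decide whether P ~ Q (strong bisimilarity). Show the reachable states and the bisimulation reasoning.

LTS(P): 3 reachable states
  m0 = rec X. c.c.(0 + 0) + b.X has moves =b=> m0, =c=> m1
  m1 = c.(0 + 0) has moves =c=> m2
  m2 = 0 + 0 has moves (no moves)
LTS(Q): 3 reachable states
  n0 = rec X. c.c.(0 + 0 + 0) + b.X has moves =b=> n0, =c=> n1
  n1 = c.(0 + 0 + 0) has moves =c=> n2
  n2 = 0 + 0 + 0 has moves (no moves)
Coarsest stable partition (strong bisimilarity classes):
  B0 = {m0, n0}
  B1 = {m1, n1}
  B2 = {m2, n2}
m0 ∈ B0, n0 ∈ B0 → same block

bisimilar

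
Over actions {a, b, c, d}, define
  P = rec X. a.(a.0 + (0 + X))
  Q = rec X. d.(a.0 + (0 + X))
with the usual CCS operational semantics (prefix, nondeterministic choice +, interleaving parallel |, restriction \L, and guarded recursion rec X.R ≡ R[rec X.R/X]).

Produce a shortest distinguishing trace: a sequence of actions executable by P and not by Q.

a

LTS(P): 3 reachable states
  m0 = rec X. a.(a.0 + (0 + X)) → -a-> m1
  m1 = a.0 + (0 + (rec X. a.(a.0 + (0 + X)))) → -a-> m1, -a-> m2
  m2 = 0 → ·
LTS(Q): 3 reachable states
  n0 = rec X. d.(a.0 + (0 + X)) → -d-> n1
  n1 = a.0 + (0 + (rec X. d.(a.0 + (0 + X)))) → -a-> n2, -d-> n1
  n2 = 0 → ·
Executing a from P (initial set {m0}):
  [1] a ⇒ {m1}
  ✓ P
Executing a from Q (initial set {n0}):
  [1] a ⇒ ∅ (Q stuck)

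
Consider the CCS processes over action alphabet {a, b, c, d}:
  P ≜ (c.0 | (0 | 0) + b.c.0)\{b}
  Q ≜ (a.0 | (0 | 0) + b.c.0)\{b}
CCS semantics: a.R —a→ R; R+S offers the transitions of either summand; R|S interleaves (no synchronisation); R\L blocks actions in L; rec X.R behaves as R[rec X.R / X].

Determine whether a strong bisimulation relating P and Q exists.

P's transition system — 2 states:
  u0 = (c.0 | (0 | 0) + b.c.0)\{b} ⊢ --c--▸ u1
  u1 = (0 | (0 | 0))\{b} ⊢ ·
Q's transition system — 2 states:
  v0 = (a.0 | (0 | 0) + b.c.0)\{b} ⊢ --a--▸ v1
  v1 = (0 | (0 | 0))\{b} ⊢ ·
Partition-refinement fixed point:
  B0 = {u0}
  B1 = {u1, v1}
  B2 = {v0}
u0 ∈ B0, v0 ∈ B2 → different blocks

not bisimilar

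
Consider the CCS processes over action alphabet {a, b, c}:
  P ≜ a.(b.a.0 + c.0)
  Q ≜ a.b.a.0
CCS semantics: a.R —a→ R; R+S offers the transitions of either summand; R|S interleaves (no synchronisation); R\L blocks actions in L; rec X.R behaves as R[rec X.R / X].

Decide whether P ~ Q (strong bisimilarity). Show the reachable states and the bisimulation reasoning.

LTS(P): 4 reachable states
  s0 = a.(b.a.0 + c.0) has moves ··a··> s1
  s1 = b.a.0 + c.0 has moves ··b··> s2, ··c··> s3
  s2 = a.0 has moves ··a··> s3
  s3 = 0 has moves stopped
LTS(Q): 4 reachable states
  t0 = a.b.a.0 has moves ··a··> t1
  t1 = b.a.0 has moves ··b··> t2
  t2 = a.0 has moves ··a··> t3
  t3 = 0 has moves stopped
Bisimilarity quotient blocks:
  B0 = {s0}
  B1 = {s1}
  B2 = {s2, t2}
  B3 = {s3, t3}
  B4 = {t0}
  B5 = {t1}
s0 ∈ B0, t0 ∈ B4 → different blocks

P ≁ Q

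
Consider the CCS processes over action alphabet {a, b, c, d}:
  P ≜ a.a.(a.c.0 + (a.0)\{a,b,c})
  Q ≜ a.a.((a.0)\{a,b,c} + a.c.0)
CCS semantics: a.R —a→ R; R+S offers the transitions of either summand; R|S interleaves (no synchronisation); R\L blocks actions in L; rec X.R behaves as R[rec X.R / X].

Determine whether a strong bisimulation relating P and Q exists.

LTS(P): 5 reachable states
  u0 = a.a.(a.c.0 + (a.0)\{a,b,c}) ⊢ =a=> u1
  u1 = a.(a.c.0 + (a.0)\{a,b,c}) ⊢ =a=> u2
  u2 = a.c.0 + (a.0)\{a,b,c} ⊢ =a=> u3
  u3 = c.0 ⊢ =c=> u4
  u4 = 0 ⊢ ·
LTS(Q): 5 reachable states
  v0 = a.a.((a.0)\{a,b,c} + a.c.0) ⊢ =a=> v1
  v1 = a.((a.0)\{a,b,c} + a.c.0) ⊢ =a=> v2
  v2 = (a.0)\{a,b,c} + a.c.0 ⊢ =a=> v3
  v3 = c.0 ⊢ =c=> v4
  v4 = 0 ⊢ ·
Bisimilarity quotient blocks:
  B0 = {u0, v0}
  B1 = {u1, v1}
  B2 = {u2, v2}
  B3 = {u3, v3}
  B4 = {u4, v4}
u0 ∈ B0, v0 ∈ B0 → same block

P ~ Q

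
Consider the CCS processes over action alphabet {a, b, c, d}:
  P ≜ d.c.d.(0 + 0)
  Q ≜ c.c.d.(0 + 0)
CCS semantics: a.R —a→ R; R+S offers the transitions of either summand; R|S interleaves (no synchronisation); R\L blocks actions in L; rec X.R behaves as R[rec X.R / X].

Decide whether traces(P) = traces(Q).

trace-distinct — witness ⟨d⟩

Reachable graph of P (4 states):
  m0 = d.c.d.(0 + 0) | =d=> m1
  m1 = c.d.(0 + 0) | =c=> m2
  m2 = d.(0 + 0) | =d=> m3
  m3 = 0 + 0 | deadlocked
Reachable graph of Q (4 states):
  n0 = c.c.d.(0 + 0) | =c=> n1
  n1 = c.d.(0 + 0) | =c=> n2
  n2 = d.(0 + 0) | =d=> n3
  n3 = 0 + 0 | deadlocked
Executing d from P (initial set {m0}):
  after d @ step 1: {m1}
  ✓ P
Executing d from Q (initial set {n0}):
  after d @ step 1: ∅  — Q cannot continue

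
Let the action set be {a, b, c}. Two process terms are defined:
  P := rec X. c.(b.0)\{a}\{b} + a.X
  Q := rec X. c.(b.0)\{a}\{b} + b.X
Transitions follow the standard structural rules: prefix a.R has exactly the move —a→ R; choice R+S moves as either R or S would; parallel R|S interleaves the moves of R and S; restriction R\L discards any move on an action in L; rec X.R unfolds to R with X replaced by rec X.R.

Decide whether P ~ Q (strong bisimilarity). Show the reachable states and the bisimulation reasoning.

P's transition system — 2 states:
  s0 = rec X. c.(b.0)\{a}\{b} + a.X :: =a=> s0, =c=> s1
  s1 = (b.0)\{a}\{b} :: stopped
Q's transition system — 2 states:
  t0 = rec X. c.(b.0)\{a}\{b} + b.X :: =b=> t0, =c=> t1
  t1 = (b.0)\{a}\{b} :: stopped
Partition-refinement fixed point:
  B0 = {s0}
  B1 = {s1, t1}
  B2 = {t0}
s0 ∈ B0, t0 ∈ B2 → different blocks

not bisimilar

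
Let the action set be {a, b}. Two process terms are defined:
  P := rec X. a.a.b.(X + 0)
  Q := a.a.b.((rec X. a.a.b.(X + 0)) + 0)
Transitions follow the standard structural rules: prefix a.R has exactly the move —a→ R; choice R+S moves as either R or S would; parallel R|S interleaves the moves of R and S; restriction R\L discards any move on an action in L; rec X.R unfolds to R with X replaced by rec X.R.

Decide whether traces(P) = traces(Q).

YES

Reachable graph of P (4 states):
  s0 = rec X. a.a.b.(X + 0) | ··a··> s1
  s1 = a.b.((rec X. a.a.b.(X + 0)) + 0) | ··a··> s2
  s2 = b.((rec X. a.a.b.(X + 0)) + 0) | ··b··> s3
  s3 = (rec X. a.a.b.(X + 0)) + 0 | ··a··> s1
Reachable graph of Q (4 states):
  t0 = a.a.b.((rec X. a.a.b.(X + 0)) + 0) | ··a··> t1
  t1 = a.b.((rec X. a.a.b.(X + 0)) + 0) | ··a··> t2
  t2 = b.((rec X. a.a.b.(X + 0)) + 0) | ··b··> t3
  t3 = (rec X. a.a.b.(X + 0)) + 0 | ··a··> t1
Coarsest stable partition (strong bisimilarity classes):
  B0 = {s0, s3, t0, t3}
  B1 = {s1, t1}
  B2 = {s2, t2}
s0 ∈ B0, t0 ∈ B0 → same block
Bisimilar ⇒ trace-equivalent.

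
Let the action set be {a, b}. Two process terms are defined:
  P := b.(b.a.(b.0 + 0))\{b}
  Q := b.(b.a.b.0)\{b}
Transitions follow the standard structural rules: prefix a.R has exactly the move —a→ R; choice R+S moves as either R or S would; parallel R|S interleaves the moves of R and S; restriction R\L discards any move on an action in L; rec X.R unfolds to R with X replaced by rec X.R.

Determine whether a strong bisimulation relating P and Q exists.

YES

Reachable graph of P (2 states):
  m0 = b.(b.a.(b.0 + 0))\{b} has moves —b→ m1
  m1 = (b.a.(b.0 + 0))\{b} has moves stopped
Reachable graph of Q (2 states):
  n0 = b.(b.a.b.0)\{b} has moves —b→ n1
  n1 = (b.a.b.0)\{b} has moves stopped
Bisimilarity quotient blocks:
  B0 = {m0, n0}
  B1 = {m1, n1}
m0 ∈ B0, n0 ∈ B0 → same block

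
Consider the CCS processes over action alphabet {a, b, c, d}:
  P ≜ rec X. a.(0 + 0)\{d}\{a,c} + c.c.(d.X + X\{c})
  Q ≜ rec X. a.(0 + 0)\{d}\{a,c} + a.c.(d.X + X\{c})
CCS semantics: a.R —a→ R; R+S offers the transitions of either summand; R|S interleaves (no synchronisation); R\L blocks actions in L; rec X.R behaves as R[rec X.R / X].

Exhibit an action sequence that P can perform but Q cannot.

Reachable graph of P (5 states):
  u0 = rec X. a.(0 + 0)\{d}\{a,c} + c.c.(d.X + X\{c}) :: -a-> u1, -c-> u2
  u1 = (0 + 0)\{d}\{a,c} :: deadlocked
  u2 = c.(d.(rec X. a.(0 + 0)\{d}\{a,c} + c.c.(d.X + X\{c})) + (rec X. a.(0 + 0)\{d}\{a,c} + c.c.(d.X + X\{c}))\{c}) :: -c-> u3
  u3 = d.(rec X. a.(0 + 0)\{d}\{a,c} + c.c.(d.X + X\{c})) + (rec X. a.(0 + 0)\{d}\{a,c} + c.c.(d.X + X\{c}))\{c} :: -a-> u4, -d-> u0
  u4 = (0 + 0)\{d}\{a,c}\{c} :: deadlocked
Reachable graph of Q (6 states):
  v0 = rec X. a.(0 + 0)\{d}\{a,c} + a.c.(d.X + X\{c}) :: -a-> v1, -a-> v2
  v1 = (0 + 0)\{d}\{a,c} :: deadlocked
  v2 = c.(d.(rec X. a.(0 + 0)\{d}\{a,c} + a.c.(d.X + X\{c})) + (rec X. a.(0 + 0)\{d}\{a,c} + a.c.(d.X + X\{c}))\{c}) :: -c-> v3
  v3 = d.(rec X. a.(0 + 0)\{d}\{a,c} + a.c.(d.X + X\{c})) + (rec X. a.(0 + 0)\{d}\{a,c} + a.c.(d.X + X\{c}))\{c} :: -a-> v4, -a-> v5, -d-> v0
  v4 = (0 + 0)\{d}\{a,c}\{c} :: deadlocked
  v5 = (c.(d.(rec X. a.(0 + 0)\{d}\{a,c} + a.c.(d.X + X\{c})) + (rec X. a.(0 + 0)\{d}\{a,c} + a.c.(d.X + X\{c}))\{c}))\{c} :: deadlocked
Trace ⟨c⟩ through P, begin at {u0}:
  step 1 (c): {u2}
  P completes σ.
Trace ⟨c⟩ through Q, begin at {v0}:
  step 1 (c): ∅ (Q stuck)

c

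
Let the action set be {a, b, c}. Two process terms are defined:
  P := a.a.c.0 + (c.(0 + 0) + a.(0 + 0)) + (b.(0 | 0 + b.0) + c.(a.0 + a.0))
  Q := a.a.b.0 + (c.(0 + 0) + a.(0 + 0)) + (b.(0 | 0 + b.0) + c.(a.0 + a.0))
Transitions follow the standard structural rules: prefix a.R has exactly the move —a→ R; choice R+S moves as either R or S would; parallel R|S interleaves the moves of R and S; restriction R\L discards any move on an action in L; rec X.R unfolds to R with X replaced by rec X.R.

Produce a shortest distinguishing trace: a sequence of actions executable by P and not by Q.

P's transition system — 7 states:
  m0 = a.a.c.0 + (c.(0 + 0) + a.(0 + 0)) + (b.(0 | 0 + b.0) + c.(a.0 + a.0)) ⊢ --a--▸ m1, --a--▸ m2, --b--▸ m3, --c--▸ m1, --c--▸ m4
  m1 = 0 + 0 ⊢ deadlocked
  m2 = a.c.0 ⊢ --a--▸ m5
  m3 = 0 | 0 + b.0 ⊢ --b--▸ m6
  m4 = a.0 + a.0 ⊢ --a--▸ m6
  m5 = c.0 ⊢ --c--▸ m6
  m6 = 0 ⊢ deadlocked
Q's transition system — 7 states:
  n0 = a.a.b.0 + (c.(0 + 0) + a.(0 + 0)) + (b.(0 | 0 + b.0) + c.(a.0 + a.0)) ⊢ --a--▸ n1, --a--▸ n2, --b--▸ n3, --c--▸ n1, --c--▸ n4
  n1 = 0 + 0 ⊢ deadlocked
  n2 = a.b.0 ⊢ --a--▸ n5
  n3 = 0 | 0 + b.0 ⊢ --b--▸ n6
  n4 = a.0 + a.0 ⊢ --a--▸ n6
  n5 = b.0 ⊢ --b--▸ n6
  n6 = 0 ⊢ deadlocked
Executing aac from P (initial set {m0}):
  after a @ step 1: {m1, m2}
  after a @ step 2: {m5}
  after c @ step 3: {m6}
  ✓ P
Executing aac from Q (initial set {n0}):
  after a @ step 1: {n1, n2}
  after a @ step 2: {n5}
  after c @ step 3: ∅  — Q cannot continue

aac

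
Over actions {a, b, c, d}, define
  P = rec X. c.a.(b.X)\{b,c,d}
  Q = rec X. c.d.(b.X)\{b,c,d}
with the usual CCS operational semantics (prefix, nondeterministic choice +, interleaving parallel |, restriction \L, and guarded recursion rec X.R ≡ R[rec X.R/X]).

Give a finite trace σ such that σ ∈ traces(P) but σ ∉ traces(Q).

Reachable graph of P (3 states):
  s0 = rec X. c.a.(b.X)\{b,c,d} → —c→ s1
  s1 = a.(b.(rec X. c.a.(b.X)\{b,c,d}))\{b,c,d} → —a→ s2
  s2 = (b.(rec X. c.a.(b.X)\{b,c,d}))\{b,c,d} → ·
Reachable graph of Q (3 states):
  t0 = rec X. c.d.(b.X)\{b,c,d} → —c→ t1
  t1 = d.(b.(rec X. c.d.(b.X)\{b,c,d}))\{b,c,d} → —d→ t2
  t2 = (b.(rec X. c.d.(b.X)\{b,c,d}))\{b,c,d} → ·
Run σ = ⟨ca⟩ on P: start {s0}
  after c @ step 1: {s1}
  after a @ step 2: {s2}
  — P admits the full trace.
Run σ = ⟨ca⟩ on Q: start {t0}
  after c @ step 1: {t1}
  after a @ step 2: ∅  — Q cannot continue

ca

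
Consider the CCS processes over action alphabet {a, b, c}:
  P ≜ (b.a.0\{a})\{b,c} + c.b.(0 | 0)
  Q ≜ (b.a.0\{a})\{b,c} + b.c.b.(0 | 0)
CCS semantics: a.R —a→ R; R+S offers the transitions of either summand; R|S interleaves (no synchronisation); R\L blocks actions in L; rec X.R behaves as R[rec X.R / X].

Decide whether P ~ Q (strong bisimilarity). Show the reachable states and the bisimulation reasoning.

NO

LTS(P): 3 reachable states
  m0 = (b.a.0\{a})\{b,c} + c.b.(0 | 0) → --c--▸ m1
  m1 = b.(0 | 0) → --b--▸ m2
  m2 = 0 | 0 → ∅
LTS(Q): 4 reachable states
  n0 = (b.a.0\{a})\{b,c} + b.c.b.(0 | 0) → --b--▸ n1
  n1 = c.b.(0 | 0) → --c--▸ n2
  n2 = b.(0 | 0) → --b--▸ n3
  n3 = 0 | 0 → ∅
Bisimilarity quotient blocks:
  B0 = {m0, n1}
  B1 = {m1, n2}
  B2 = {m2, n3}
  B3 = {n0}
m0 ∈ B0, n0 ∈ B3 → different blocks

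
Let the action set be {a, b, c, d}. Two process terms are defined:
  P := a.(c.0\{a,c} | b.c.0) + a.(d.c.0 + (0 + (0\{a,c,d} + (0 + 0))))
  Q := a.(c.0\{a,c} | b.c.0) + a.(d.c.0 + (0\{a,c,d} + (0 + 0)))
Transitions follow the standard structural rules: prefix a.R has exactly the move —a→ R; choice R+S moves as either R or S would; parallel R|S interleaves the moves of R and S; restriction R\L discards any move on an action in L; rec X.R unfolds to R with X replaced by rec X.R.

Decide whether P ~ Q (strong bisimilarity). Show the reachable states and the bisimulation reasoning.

bisimilar

P's transition system — 10 states:
  p0 = a.(c.0\{a,c} | b.c.0) + a.(d.c.0 + (0 + (0\{a,c,d} + (0 + 0)))) :: =a=> p1, =a=> p2
  p1 = c.0\{a,c} | b.c.0 :: =b=> p3, =c=> p4
  p2 = d.c.0 + (0 + (0\{a,c,d} + (0 + 0))) :: =d=> p5
  p3 = c.0\{a,c} | c.0 :: =c=> p6, =c=> p7
  p4 = 0\{a,c} | b.c.0 :: =b=> p6
  p5 = c.0 :: =c=> p8
  p6 = 0\{a,c} | c.0 :: =c=> p9
  p7 = c.0\{a,c} | 0 :: =c=> p9
  p8 = 0 :: ·
  p9 = 0\{a,c} | 0 :: ·
Q's transition system — 10 states:
  q0 = a.(c.0\{a,c} | b.c.0) + a.(d.c.0 + (0\{a,c,d} + (0 + 0))) :: =a=> q1, =a=> q2
  q1 = c.0\{a,c} | b.c.0 :: =b=> q3, =c=> q4
  q2 = d.c.0 + (0\{a,c,d} + (0 + 0)) :: =d=> q5
  q3 = c.0\{a,c} | c.0 :: =c=> q6, =c=> q7
  q4 = 0\{a,c} | b.c.0 :: =b=> q6
  q5 = c.0 :: =c=> q8
  q6 = 0\{a,c} | c.0 :: =c=> q9
  q7 = c.0\{a,c} | 0 :: =c=> q9
  q8 = 0 :: ·
  q9 = 0\{a,c} | 0 :: ·
Bisimilarity quotient blocks:
  B0 = {p0, q0}
  B1 = {p1, q1}
  B2 = {p3, q3}
  B3 = {p5, p6, p7, q5, q6, q7}
  B4 = {p8, p9, q8, q9}
  B5 = {p4, q4}
  B6 = {p2, q2}
p0 ∈ B0, q0 ∈ B0 → same block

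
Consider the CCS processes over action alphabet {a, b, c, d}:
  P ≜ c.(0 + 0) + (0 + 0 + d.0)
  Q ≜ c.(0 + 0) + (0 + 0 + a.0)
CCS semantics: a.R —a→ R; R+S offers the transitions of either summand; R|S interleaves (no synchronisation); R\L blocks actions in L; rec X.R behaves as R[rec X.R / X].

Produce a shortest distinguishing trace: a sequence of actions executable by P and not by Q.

LTS(P): 3 reachable states
  s0 = c.(0 + 0) + (0 + 0 + d.0) → =c=> s1, =d=> s2
  s1 = 0 + 0 → deadlocked
  s2 = 0 → deadlocked
LTS(Q): 3 reachable states
  t0 = c.(0 + 0) + (0 + 0 + a.0) → =a=> t1, =c=> t2
  t1 = 0 → deadlocked
  t2 = 0 + 0 → deadlocked
Run σ = ⟨d⟩ on P: start {s0}
  after d @ step 1: {s2}
  P completes σ.
Run σ = ⟨d⟩ on Q: start {t0}
  after d @ step 1: no successor for Q

d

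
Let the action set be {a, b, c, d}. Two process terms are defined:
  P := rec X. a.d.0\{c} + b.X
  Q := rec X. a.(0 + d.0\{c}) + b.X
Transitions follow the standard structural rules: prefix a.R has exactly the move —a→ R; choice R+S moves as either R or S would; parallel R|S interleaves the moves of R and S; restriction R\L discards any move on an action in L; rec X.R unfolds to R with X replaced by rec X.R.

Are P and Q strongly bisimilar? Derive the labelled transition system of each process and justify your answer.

bisimilar

P's transition system — 3 states:
  s0 = rec X. a.d.0\{c} + b.X | -a-> s1, -b-> s0
  s1 = d.0\{c} | -d-> s2
  s2 = 0\{c} | (no moves)
Q's transition system — 3 states:
  t0 = rec X. a.(0 + d.0\{c}) + b.X | -a-> t1, -b-> t0
  t1 = 0 + d.0\{c} | -d-> t2
  t2 = 0\{c} | (no moves)
Coarsest stable partition (strong bisimilarity classes):
  B0 = {s0, t0}
  B1 = {s1, t1}
  B2 = {s2, t2}
s0 ∈ B0, t0 ∈ B0 → same block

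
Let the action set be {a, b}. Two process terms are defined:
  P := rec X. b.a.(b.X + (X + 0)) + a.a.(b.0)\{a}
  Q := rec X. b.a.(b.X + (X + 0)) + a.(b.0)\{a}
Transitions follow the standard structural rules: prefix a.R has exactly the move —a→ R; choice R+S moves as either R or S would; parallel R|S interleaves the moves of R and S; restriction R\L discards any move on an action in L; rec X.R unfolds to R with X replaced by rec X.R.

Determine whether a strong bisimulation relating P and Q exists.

NO

P's transition system — 6 states:
  p0 = rec X. b.a.(b.X + (X + 0)) + a.a.(b.0)\{a} has moves =a=> p1, =b=> p2
  p1 = a.(b.0)\{a} has moves =a=> p3
  p2 = a.(b.(rec X. b.a.(b.X + (X + 0)) + a.a.(b.0)\{a}) + ((rec X. b.a.(b.X + (X + 0)) + a.a.(b.0)\{a}) + 0)) has moves =a=> p4
  p3 = (b.0)\{a} has moves =b=> p5
  p4 = b.(rec X. b.a.(b.X + (X + 0)) + a.a.(b.0)\{a}) + ((rec X. b.a.(b.X + (X + 0)) + a.a.(b.0)\{a}) + 0) has moves =a=> p1, =b=> p0, =b=> p2
  p5 = 0\{a} has moves deadlocked
Q's transition system — 5 states:
  q0 = rec X. b.a.(b.X + (X + 0)) + a.(b.0)\{a} has moves =a=> q1, =b=> q2
  q1 = (b.0)\{a} has moves =b=> q3
  q2 = a.(b.(rec X. b.a.(b.X + (X + 0)) + a.(b.0)\{a}) + ((rec X. b.a.(b.X + (X + 0)) + a.(b.0)\{a}) + 0)) has moves =a=> q4
  q3 = 0\{a} has moves deadlocked
  q4 = b.(rec X. b.a.(b.X + (X + 0)) + a.(b.0)\{a}) + ((rec X. b.a.(b.X + (X + 0)) + a.(b.0)\{a}) + 0) has moves =a=> q1, =b=> q0, =b=> q2
Coarsest stable partition (strong bisimilarity classes):
  B0 = {p0}
  B1 = {p2}
  B2 = {p4}
  B3 = {p1}
  B4 = {p3, q1}
  B5 = {p5, q3}
  B6 = {q0}
  B7 = {q2}
  B8 = {q4}
p0 ∈ B0, q0 ∈ B6 → different blocks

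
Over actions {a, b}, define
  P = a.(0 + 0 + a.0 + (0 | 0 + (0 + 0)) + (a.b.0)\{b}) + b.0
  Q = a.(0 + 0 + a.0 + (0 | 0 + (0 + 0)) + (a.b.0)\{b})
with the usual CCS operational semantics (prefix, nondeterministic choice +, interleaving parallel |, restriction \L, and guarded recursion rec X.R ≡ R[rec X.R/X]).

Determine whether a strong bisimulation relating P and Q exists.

P's transition system — 4 states:
  u0 = a.(0 + 0 + a.0 + (0 | 0 + (0 + 0)) + (a.b.0)\{b}) + b.0 :: --a--▸ u1, --b--▸ u2
  u1 = 0 + 0 + a.0 + (0 | 0 + (0 + 0)) + (a.b.0)\{b} :: --a--▸ u2, --a--▸ u3
  u2 = 0 :: (no moves)
  u3 = (b.0)\{b} :: (no moves)
Q's transition system — 4 states:
  v0 = a.(0 + 0 + a.0 + (0 | 0 + (0 + 0)) + (a.b.0)\{b}) :: --a--▸ v1
  v1 = 0 + 0 + a.0 + (0 | 0 + (0 + 0)) + (a.b.0)\{b} :: --a--▸ v2, --a--▸ v3
  v2 = (b.0)\{b} :: (no moves)
  v3 = 0 :: (no moves)
Bisimilarity quotient blocks:
  B0 = {u0}
  B1 = {u1, v1}
  B2 = {u2, u3, v2, v3}
  B3 = {v0}
u0 ∈ B0, v0 ∈ B3 → different blocks

not bisimilar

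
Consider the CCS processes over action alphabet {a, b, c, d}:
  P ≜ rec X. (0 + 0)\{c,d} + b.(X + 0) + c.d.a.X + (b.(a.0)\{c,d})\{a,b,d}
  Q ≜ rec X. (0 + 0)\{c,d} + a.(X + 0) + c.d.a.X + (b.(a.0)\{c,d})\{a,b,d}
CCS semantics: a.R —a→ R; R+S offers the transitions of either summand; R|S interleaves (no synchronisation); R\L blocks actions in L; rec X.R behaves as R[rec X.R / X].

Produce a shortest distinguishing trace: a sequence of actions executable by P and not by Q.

b

P's transition system — 4 states:
  s0 = rec X. (0 + 0)\{c,d} + b.(X + 0) + c.d.a.X + (b.(a.0)\{c,d})\{a,b,d} ⊢ ··b··> s1, ··c··> s2
  s1 = (rec X. (0 + 0)\{c,d} + b.(X + 0) + c.d.a.X + (b.(a.0)\{c,d})\{a,b,d}) + 0 ⊢ ··b··> s1, ··c··> s2
  s2 = d.a.(rec X. (0 + 0)\{c,d} + b.(X + 0) + c.d.a.X + (b.(a.0)\{c,d})\{a,b,d}) ⊢ ··d··> s3
  s3 = a.(rec X. (0 + 0)\{c,d} + b.(X + 0) + c.d.a.X + (b.(a.0)\{c,d})\{a,b,d}) ⊢ ··a··> s0
Q's transition system — 4 states:
  t0 = rec X. (0 + 0)\{c,d} + a.(X + 0) + c.d.a.X + (b.(a.0)\{c,d})\{a,b,d} ⊢ ··a··> t1, ··c··> t2
  t1 = (rec X. (0 + 0)\{c,d} + a.(X + 0) + c.d.a.X + (b.(a.0)\{c,d})\{a,b,d}) + 0 ⊢ ··a··> t1, ··c··> t2
  t2 = d.a.(rec X. (0 + 0)\{c,d} + a.(X + 0) + c.d.a.X + (b.(a.0)\{c,d})\{a,b,d}) ⊢ ··d··> t3
  t3 = a.(rec X. (0 + 0)\{c,d} + a.(X + 0) + c.d.a.X + (b.(a.0)\{c,d})\{a,b,d}) ⊢ ··a··> t0
Executing b from P (initial set {s0}):
  [1] b ⇒ {s1}
  — P admits the full trace.
Executing b from Q (initial set {t0}):
  [1] b ⇒ ∅  — Q cannot continue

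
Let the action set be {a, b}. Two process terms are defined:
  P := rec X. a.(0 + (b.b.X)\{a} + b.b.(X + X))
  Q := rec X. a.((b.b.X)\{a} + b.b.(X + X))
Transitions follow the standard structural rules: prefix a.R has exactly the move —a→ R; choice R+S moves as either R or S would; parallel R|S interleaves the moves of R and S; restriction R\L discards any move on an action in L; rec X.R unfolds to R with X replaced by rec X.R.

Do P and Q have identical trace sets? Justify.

traces(P) = traces(Q)

Reachable graph of P (6 states):
  u0 = rec X. a.(0 + (b.b.X)\{a} + b.b.(X + X)) → -a-> u1
  u1 = 0 + (b.b.(rec X. a.(0 + (b.b.X)\{a} + b.b.(X + X))))\{a} + b.b.((rec X. a.(0 + (b.b.X)\{a} + b.b.(X + X))) + (rec X. a.(0 + (b.b.X)\{a} + b.b.(X + X)))) → -b-> u2, -b-> u3
  u2 = (b.(rec X. a.(0 + (b.b.X)\{a} + b.b.(X + X))))\{a} → -b-> u4
  u3 = b.((rec X. a.(0 + (b.b.X)\{a} + b.b.(X + X))) + (rec X. a.(0 + (b.b.X)\{a} + b.b.(X + X)))) → -b-> u5
  u4 = (rec X. a.(0 + (b.b.X)\{a} + b.b.(X + X)))\{a} → ∅
  u5 = (rec X. a.(0 + (b.b.X)\{a} + b.b.(X + X))) + (rec X. a.(0 + (b.b.X)\{a} + b.b.(X + X))) → -a-> u1
Reachable graph of Q (6 states):
  v0 = rec X. a.((b.b.X)\{a} + b.b.(X + X)) → -a-> v1
  v1 = (b.b.(rec X. a.((b.b.X)\{a} + b.b.(X + X))))\{a} + b.b.((rec X. a.((b.b.X)\{a} + b.b.(X + X))) + (rec X. a.((b.b.X)\{a} + b.b.(X + X)))) → -b-> v2, -b-> v3
  v2 = (b.(rec X. a.((b.b.X)\{a} + b.b.(X + X))))\{a} → -b-> v4
  v3 = b.((rec X. a.((b.b.X)\{a} + b.b.(X + X))) + (rec X. a.((b.b.X)\{a} + b.b.(X + X)))) → -b-> v5
  v4 = (rec X. a.((b.b.X)\{a} + b.b.(X + X)))\{a} → ∅
  v5 = (rec X. a.((b.b.X)\{a} + b.b.(X + X))) + (rec X. a.((b.b.X)\{a} + b.b.(X + X))) → -a-> v1
Coarsest stable partition (strong bisimilarity classes):
  B0 = {u0, u5, v0, v5}
  B1 = {u1, v1}
  B2 = {u3, v3}
  B3 = {u2, v2}
  B4 = {u4, v4}
u0 ∈ B0, v0 ∈ B0 → same block
Bisimilar ⇒ trace-equivalent.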